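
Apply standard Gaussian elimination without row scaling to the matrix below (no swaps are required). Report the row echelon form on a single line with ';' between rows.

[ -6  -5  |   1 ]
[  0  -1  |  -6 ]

REF = [-6 -5 1; 0 -1 -6]

Forward elimination:
Row echelon form:
[ -6  -5  |   1 ]
[  0  -1  |  -6 ]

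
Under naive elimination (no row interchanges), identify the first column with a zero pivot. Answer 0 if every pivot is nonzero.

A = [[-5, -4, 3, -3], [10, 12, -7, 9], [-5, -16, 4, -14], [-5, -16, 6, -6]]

first zero-pivot column = 0

Naive forward elimination:
R2 <- R2 - (-2)*R1:  [  0   4  -1   3 ]
R3 <- R3 - (1)*R1:  [   0  -12    1  -11 ]
R4 <- R4 - (1)*R1:  [   0  -12    3   -3 ]
R3 <- R3 - (-3)*R2:  [  0   0  -2  -2 ]
R4 <- R4 - (-3)*R2:  [ 0  0  0  6 ]
All pivots nonzero; naive elimination completes without hitting a zero pivot.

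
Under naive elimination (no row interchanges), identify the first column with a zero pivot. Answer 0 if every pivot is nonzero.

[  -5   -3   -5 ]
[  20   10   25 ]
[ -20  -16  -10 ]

first zero-pivot column = 3

Naive forward elimination:
R2 <- R2 - (-4)*R1:  [  0  -2   5 ]
R3 <- R3 - (4)*R1:  [  0  -4  10 ]
R3 <- R3 - (2)*R2:  [ 0  0  0 ]
Matrix at this point:
[ -5  -3  -5 ]
[  0  -2   5 ]
[  0   0   0 ]
Pivot entry (3,3) in the last row is zero and there are no rows below to swap with -> zero pivot in column 3 (A is singular).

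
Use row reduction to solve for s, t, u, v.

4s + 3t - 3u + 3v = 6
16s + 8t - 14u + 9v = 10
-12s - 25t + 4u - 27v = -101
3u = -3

(-3, 1, -1, 4)

Forward elimination on [A|b]:
R2 <- R2 - (4)*R1:  [   0   -4   -2   -3  -14 ]
R3 <- R3 - (-3)*R1:  [   0  -16   -5  -18  -83 ]
R3 <- R3 - (4)*R2:  [   0    0    3   -6  -27 ]
R4 <- R4 - (1)*R3:  [  0   0   0   6  24 ]
Row echelon form:
[ 4   3  -3   3  |    6 ]
[ 0  -4  -2  -3  |  -14 ]
[ 0   0   3  -6  |  -27 ]
[ 0   0   0   6  |   24 ]
Back-substitution:
v = (24) / 6 = 4
u = (-27 - (-6)*(4)) / 3 = -1
t = (-14 - (-2)*(-1) - (-3)*(4)) / -4 = 1
s = (6 - (3)*(1) - (-3)*(-1) - (3)*(4)) / 4 = -3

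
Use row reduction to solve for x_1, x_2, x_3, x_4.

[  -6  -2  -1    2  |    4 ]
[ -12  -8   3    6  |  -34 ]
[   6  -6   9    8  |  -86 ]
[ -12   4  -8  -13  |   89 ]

(-2, 5, -4, -1)

Forward elimination on [A|b]:
R2 <- R2 - (2)*R1:  [   0   -4    5    2  -42 ]
R3 <- R3 - (-1)*R1:  [   0   -8    8   10  -82 ]
R4 <- R4 - (2)*R1:  [   0    8   -6  -17   81 ]
R3 <- R3 - (2)*R2:  [  0   0  -2   6   2 ]
R4 <- R4 - (-2)*R2:  [   0    0    4  -13   -3 ]
R4 <- R4 - (-2)*R3:  [  0   0   0  -1   1 ]
Row echelon form:
[ -6  -2  -1   2  |    4 ]
[  0  -4   5   2  |  -42 ]
[  0   0  -2   6  |    2 ]
[  0   0   0  -1  |    1 ]
Back-substitution:
x_4 = (1) / -1 = -1
x_3 = (2 - (6)*(-1)) / -2 = -4
x_2 = (-42 - (5)*(-4) - (2)*(-1)) / -4 = 5
x_1 = (4 - (-2)*(5) - (-1)*(-4) - (2)*(-1)) / -6 = -2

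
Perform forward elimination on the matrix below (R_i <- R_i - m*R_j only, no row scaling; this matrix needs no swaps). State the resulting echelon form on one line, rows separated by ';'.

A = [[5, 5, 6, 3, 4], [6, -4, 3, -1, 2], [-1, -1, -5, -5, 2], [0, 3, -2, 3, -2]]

Forward elimination:
R2 <- R2 - (6/5)*R1:  [     0    -10  -21/5  -23/5  -14/5 ]
R3 <- R3 - (-1/5)*R1:  [     0      0  -19/5  -22/5   14/5 ]
R4 <- R4 - (-3/10)*R2:  [       0        0  -163/50    81/50   -71/25 ]
R4 <- R4 - (163/190)*R3:  [       0        0        0   205/38  -498/95 ]
Row echelon form:
[ 5    5      6       3        4 ]
[ 0  -10  -21/5   -23/5    -14/5 ]
[ 0    0  -19/5   -22/5     14/5 ]
[ 0    0      0  205/38  -498/95 ]

REF = [5 5 6 3 4; 0 -10 -21/5 -23/5 -14/5; 0 0 -19/5 -22/5 14/5; 0 0 0 205/38 -498/95]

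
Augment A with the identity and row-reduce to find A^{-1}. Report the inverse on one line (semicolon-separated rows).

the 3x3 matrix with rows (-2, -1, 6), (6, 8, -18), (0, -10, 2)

inverse = [41/5 29/10 3/2; 3/5 1/5 0; 3 1 1/2]

Gauss-Jordan on [A | I]:
R1 <- (1/-2)*R1:  [    1   1/2    -3  |  -1/2     0     0 ]
R2 <- R2 - (6)*R1:  [ 0  5  0  |  3  1  0 ]
R2 <- (1/5)*R2:  [   0    1    0  |  3/5  1/5    0 ]
R1 <- R1 - (1/2)*R2:  [     1      0     -3  |   -4/5  -1/10      0 ]
R3 <- R3 - (-10)*R2:  [ 0  0  2  |  6  2  1 ]
R3 <- (1/2)*R3:  [   0    0    1  |    3    1  1/2 ]
R1 <- R1 - (-3)*R3:  [     1      0      0  |   41/5  29/10    3/2 ]
Right block of [I | A^{-1}] is the inverse:
[ 41/5  29/10  3/2 ]
[  3/5    1/5    0 ]
[    3      1  1/2 ]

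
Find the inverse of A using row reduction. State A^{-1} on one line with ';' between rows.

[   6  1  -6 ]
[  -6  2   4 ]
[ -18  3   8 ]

Gauss-Jordan on [A | I]:
R1 <- (1/6)*R1:  [   1  1/6   -1  |  1/6    0    0 ]
R2 <- R2 - (-6)*R1:  [  0   3  -2  |   1   1   0 ]
R3 <- R3 - (-18)*R1:  [   0    6  -10  |    3    0    1 ]
R2 <- (1/3)*R2:  [    0     1  -2/3  |   1/3   1/3     0 ]
R1 <- R1 - (1/6)*R2:  [     1      0   -8/9  |    1/9  -1/18      0 ]
R3 <- R3 - (6)*R2:  [  0   0  -6  |   1  -2   1 ]
R3 <- (1/-6)*R3:  [    0     0     1  |  -1/6   1/3  -1/6 ]
R1 <- R1 - (-8/9)*R3:  [     1      0      0  |  -1/27  13/54  -4/27 ]
R2 <- R2 - (-2/3)*R3:  [    0     1     0  |   2/9   5/9  -1/9 ]
Right block of [I | A^{-1}] is the inverse:
[ -1/27  13/54  -4/27 ]
[   2/9    5/9   -1/9 ]
[  -1/6    1/3   -1/6 ]

inverse = [-1/27 13/54 -4/27; 2/9 5/9 -1/9; -1/6 1/3 -1/6]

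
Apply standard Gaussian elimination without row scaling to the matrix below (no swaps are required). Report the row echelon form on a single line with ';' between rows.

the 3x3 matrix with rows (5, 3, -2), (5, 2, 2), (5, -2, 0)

REF = [5 3 -2; 0 -1 4; 0 0 -18]

Forward elimination:
R2 <- R2 - (1)*R1:  [  0  -1   4 ]
R3 <- R3 - (1)*R1:  [  0  -5   2 ]
R3 <- R3 - (5)*R2:  [   0    0  -18 ]
Row echelon form:
[ 5   3   -2 ]
[ 0  -1    4 ]
[ 0   0  -18 ]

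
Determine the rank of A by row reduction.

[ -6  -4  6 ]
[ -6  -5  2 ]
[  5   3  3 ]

Row reduction:
R2 <- R2 - (1)*R1:  [  0  -1  -4 ]
R3 <- R3 - (-5/6)*R1:  [    0  -1/3     8 ]
R3 <- R3 - (1/3)*R2:  [    0     0  28/3 ]
Row echelon form:
[ -6  -4     6 ]
[  0  -1    -4 ]
[  0   0  28/3 ]
Nonzero rows / pivot columns: 3

rank(A) = 3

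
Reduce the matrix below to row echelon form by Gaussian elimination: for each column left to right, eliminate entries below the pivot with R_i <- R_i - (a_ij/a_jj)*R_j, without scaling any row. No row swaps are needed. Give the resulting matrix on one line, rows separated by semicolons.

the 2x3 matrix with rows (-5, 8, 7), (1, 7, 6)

REF = [-5 8 7; 0 43/5 37/5]

Forward elimination:
R2 <- R2 - (-1/5)*R1:  [    0  43/5  37/5 ]
Row echelon form:
[ -5     8     7 ]
[  0  43/5  37/5 ]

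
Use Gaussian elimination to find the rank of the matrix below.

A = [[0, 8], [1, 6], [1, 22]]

Row reduction:
R1 <-> R2   (pivot in column 1 was zero)
[ 1   6 ]
[ 0   8 ]
[ 1  22 ]
R3 <- R3 - (1)*R1:  [  0  16 ]
R3 <- R3 - (2)*R2:  [ 0  0 ]
Row echelon form:
[ 1  6 ]
[ 0  8 ]
[ 0  0 ]
Nonzero rows / pivot columns: 2

rank(A) = 2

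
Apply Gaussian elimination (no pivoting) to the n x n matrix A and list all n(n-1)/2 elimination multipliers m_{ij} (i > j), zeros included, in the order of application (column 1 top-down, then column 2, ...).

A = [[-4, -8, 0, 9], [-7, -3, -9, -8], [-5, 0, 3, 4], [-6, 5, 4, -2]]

multipliers: 7/4, 5/4, 3/2, 10/11, 17/11, 197/123

Forward elimination:
R2 <- R2 - (7/4)*R1:  [     0     11     -9  -95/4 ]
R3 <- R3 - (5/4)*R1:  [     0     10      3  -29/4 ]
R4 <- R4 - (3/2)*R1:  [     0     17      4  -31/2 ]
R3 <- R3 - (10/11)*R2:  [      0       0  123/11  631/44 ]
R4 <- R4 - (17/11)*R2:  [      0       0  197/11  933/44 ]
R4 <- R4 - (197/123)*R3:  [        0         0         0  -217/123 ]
Multipliers (in order of application): m_{21} = 7/4, m_{31} = 5/4, m_{41} = 3/2, m_{32} = 10/11, m_{42} = 17/11, m_{43} = 197/123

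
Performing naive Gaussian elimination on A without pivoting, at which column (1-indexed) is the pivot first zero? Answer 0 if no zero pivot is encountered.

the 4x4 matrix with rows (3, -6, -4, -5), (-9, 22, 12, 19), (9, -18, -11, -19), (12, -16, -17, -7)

first zero-pivot column = 0

Naive forward elimination:
R2 <- R2 - (-3)*R1:  [ 0  4  0  4 ]
R3 <- R3 - (3)*R1:  [  0   0   1  -4 ]
R4 <- R4 - (4)*R1:  [  0   8  -1  13 ]
R4 <- R4 - (2)*R2:  [  0   0  -1   5 ]
R4 <- R4 - (-1)*R3:  [ 0  0  0  1 ]
All pivots nonzero; naive elimination completes without hitting a zero pivot.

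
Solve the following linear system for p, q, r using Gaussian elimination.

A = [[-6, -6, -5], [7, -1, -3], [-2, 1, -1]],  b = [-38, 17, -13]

Forward elimination on [A|b]:
R2 <- R2 - (-7/6)*R1:  [     0     -8  -53/6  -82/3 ]
R3 <- R3 - (1/3)*R1:  [    0     3   2/3  -1/3 ]
R3 <- R3 - (-3/8)*R2:  [       0        0  -127/48  -127/12 ]
Row echelon form:
[ -6  -6       -5  |      -38 ]
[  0  -8    -53/6  |    -82/3 ]
[  0   0  -127/48  |  -127/12 ]
Back-substitution:
r = (-127/12) / (-127/48) = 4
q = (-82/3 - (-53/6)*(4)) / -8 = -1
p = (-38 - (-6)*(-1) - (-5)*(4)) / -6 = 4

(4, -1, 4)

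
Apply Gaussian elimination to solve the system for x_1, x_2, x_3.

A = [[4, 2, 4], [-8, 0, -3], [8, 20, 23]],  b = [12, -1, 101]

Forward elimination on [A|b]:
R2 <- R2 - (-2)*R1:  [  0   4   5  23 ]
R3 <- R3 - (2)*R1:  [  0  16  15  77 ]
R3 <- R3 - (4)*R2:  [   0    0   -5  -15 ]
Row echelon form:
[ 4  2   4  |   12 ]
[ 0  4   5  |   23 ]
[ 0  0  -5  |  -15 ]
Back-substitution:
x_3 = (-15) / -5 = 3
x_2 = (23 - (5)*(3)) / 4 = 2
x_1 = (12 - (2)*(2) - (4)*(3)) / 4 = -1

(-1, 2, 3)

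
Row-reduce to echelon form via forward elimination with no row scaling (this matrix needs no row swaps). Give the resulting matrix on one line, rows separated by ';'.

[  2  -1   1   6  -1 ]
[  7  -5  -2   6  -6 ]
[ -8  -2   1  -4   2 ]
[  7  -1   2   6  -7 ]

Forward elimination:
R2 <- R2 - (7/2)*R1:  [     0   -3/2  -11/2    -15   -5/2 ]
R3 <- R3 - (-4)*R1:  [  0  -6   5  20  -2 ]
R4 <- R4 - (7/2)*R1:  [    0   5/2  -3/2   -15  -7/2 ]
R3 <- R3 - (4)*R2:  [  0   0  27  80   8 ]
R4 <- R4 - (-5/3)*R2:  [     0      0  -32/3    -40  -23/3 ]
R4 <- R4 - (-32/81)*R3:  [       0        0        0  -680/81  -365/81 ]
Row echelon form:
[ 2    -1      1        6       -1 ]
[ 0  -3/2  -11/2      -15     -5/2 ]
[ 0     0     27       80        8 ]
[ 0     0      0  -680/81  -365/81 ]

REF = [2 -1 1 6 -1; 0 -3/2 -11/2 -15 -5/2; 0 0 27 80 8; 0 0 0 -680/81 -365/81]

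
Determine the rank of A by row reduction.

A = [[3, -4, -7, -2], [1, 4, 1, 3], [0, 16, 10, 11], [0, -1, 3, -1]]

Row reduction:
R2 <- R2 - (1/3)*R1:  [    0  16/3  10/3  11/3 ]
R3 <- R3 - (3)*R2:  [ 0  0  0  0 ]
R4 <- R4 - (-3/16)*R2:  [     0      0   29/8  -5/16 ]
R3 <-> R4   (pivot in column 3 was zero)
[ 3    -4    -7     -2 ]
[ 0  16/3  10/3   11/3 ]
[ 0     0  29/8  -5/16 ]
[ 0     0     0      0 ]
Row echelon form:
[ 3    -4    -7     -2 ]
[ 0  16/3  10/3   11/3 ]
[ 0     0  29/8  -5/16 ]
[ 0     0     0      0 ]
Nonzero rows / pivot columns: 3

rank(A) = 3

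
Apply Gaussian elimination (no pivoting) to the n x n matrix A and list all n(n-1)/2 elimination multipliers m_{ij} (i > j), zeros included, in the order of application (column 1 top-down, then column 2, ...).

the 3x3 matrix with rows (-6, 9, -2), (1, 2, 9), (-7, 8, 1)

multipliers: -1/6, 7/6, -5/7

Forward elimination:
R2 <- R2 - (-1/6)*R1:  [    0   7/2  26/3 ]
R3 <- R3 - (7/6)*R1:  [    0  -5/2  10/3 ]
R3 <- R3 - (-5/7)*R2:  [      0       0  200/21 ]
Multipliers (in order of application): m_{21} = -1/6, m_{31} = 7/6, m_{32} = -5/7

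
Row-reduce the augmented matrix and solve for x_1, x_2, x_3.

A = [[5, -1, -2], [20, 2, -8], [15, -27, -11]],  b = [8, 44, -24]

(2, 2, 0)

Forward elimination on [A|b]:
R2 <- R2 - (4)*R1:  [  0   6   0  12 ]
R3 <- R3 - (3)*R1:  [   0  -24   -5  -48 ]
R3 <- R3 - (-4)*R2:  [  0   0  -5   0 ]
Row echelon form:
[ 5  -1  -2  |   8 ]
[ 0   6   0  |  12 ]
[ 0   0  -5  |   0 ]
Back-substitution:
x_3 = (0) / -5 = 0
x_2 = (12) / 6 = 2
x_1 = (8 - (-1)*(2) - (-2)*(0)) / 5 = 2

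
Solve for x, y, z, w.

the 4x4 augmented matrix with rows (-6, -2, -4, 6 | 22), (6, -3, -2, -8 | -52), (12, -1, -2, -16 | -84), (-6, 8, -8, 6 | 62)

Forward elimination on [A|b]:
R2 <- R2 - (-1)*R1:  [   0   -5   -6   -2  -30 ]
R3 <- R3 - (-2)*R1:  [   0   -5  -10   -4  -40 ]
R4 <- R4 - (1)*R1:  [  0  10  -4   0  40 ]
R3 <- R3 - (1)*R2:  [   0    0   -4   -2  -10 ]
R4 <- R4 - (-2)*R2:  [   0    0  -16   -4  -20 ]
R4 <- R4 - (4)*R3:  [  0   0   0   4  20 ]
Row echelon form:
[ -6  -2  -4   6  |   22 ]
[  0  -5  -6  -2  |  -30 ]
[  0   0  -4  -2  |  -10 ]
[  0   0   0   4  |   20 ]
Back-substitution:
w = (20) / 4 = 5
z = (-10 - (-2)*(5)) / -4 = 0
y = (-30 - (-6)*(0) - (-2)*(5)) / -5 = 4
x = (22 - (-2)*(4) - (-4)*(0) - (6)*(5)) / -6 = 0

(0, 4, 0, 5)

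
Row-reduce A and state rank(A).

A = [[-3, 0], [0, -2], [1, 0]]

rank(A) = 2

Row reduction:
R3 <- R3 - (-1/3)*R1:  [ 0  0 ]
Row echelon form:
[ -3   0 ]
[  0  -2 ]
[  0   0 ]
Nonzero rows / pivot columns: 2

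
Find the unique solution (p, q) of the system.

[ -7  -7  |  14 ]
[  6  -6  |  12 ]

Forward elimination on [A|b]:
R2 <- R2 - (-6/7)*R1:  [   0  -12   24 ]
Row echelon form:
[ -7   -7  |  14 ]
[  0  -12  |  24 ]
Back-substitution:
q = (24) / -12 = -2
p = (14 - (-7)*(-2)) / -7 = 0

(0, -2)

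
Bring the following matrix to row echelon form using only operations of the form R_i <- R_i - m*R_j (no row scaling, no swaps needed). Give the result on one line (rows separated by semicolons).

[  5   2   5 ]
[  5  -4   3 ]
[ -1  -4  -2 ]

REF = [5 2 5; 0 -6 -2; 0 0 1/5]

Forward elimination:
R2 <- R2 - (1)*R1:  [  0  -6  -2 ]
R3 <- R3 - (-1/5)*R1:  [     0  -18/5     -1 ]
R3 <- R3 - (3/5)*R2:  [   0    0  1/5 ]
Row echelon form:
[ 5   2    5 ]
[ 0  -6   -2 ]
[ 0   0  1/5 ]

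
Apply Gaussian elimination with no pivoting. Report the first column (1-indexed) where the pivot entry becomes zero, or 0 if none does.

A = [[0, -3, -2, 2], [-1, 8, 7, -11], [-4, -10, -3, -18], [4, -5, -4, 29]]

Naive forward elimination:
Pivot entry (1,1) is zero but row 2 has -1 in column 1 -> naive elimination stops; a row interchange (e.g. R1 <-> R2) would be required here.

first zero-pivot column = 1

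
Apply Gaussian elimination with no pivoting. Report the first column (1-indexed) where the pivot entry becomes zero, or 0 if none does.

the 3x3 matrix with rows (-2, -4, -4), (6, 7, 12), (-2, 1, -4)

Naive forward elimination:
R2 <- R2 - (-3)*R1:  [  0  -5   0 ]
R3 <- R3 - (1)*R1:  [ 0  5  0 ]
R3 <- R3 - (-1)*R2:  [ 0  0  0 ]
Matrix at this point:
[ -2  -4  -4 ]
[  0  -5   0 ]
[  0   0   0 ]
Pivot entry (3,3) in the last row is zero and there are no rows below to swap with -> zero pivot in column 3 (A is singular).

first zero-pivot column = 3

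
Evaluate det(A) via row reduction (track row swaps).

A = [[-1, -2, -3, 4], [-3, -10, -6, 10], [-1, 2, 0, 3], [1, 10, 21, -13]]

Forward elimination:
R2 <- R2 - (3)*R1:  [  0  -4   3  -2 ]
R3 <- R3 - (1)*R1:  [  0   4   3  -1 ]
R4 <- R4 - (-1)*R1:  [  0   8  18  -9 ]
R3 <- R3 - (-1)*R2:  [  0   0   6  -3 ]
R4 <- R4 - (-2)*R2:  [   0    0   24  -13 ]
R4 <- R4 - (4)*R3:  [  0   0   0  -1 ]
Upper-triangular form:
[ -1  -2  -3   4 ]
[  0  -4   3  -2 ]
[  0   0   6  -3 ]
[  0   0   0  -1 ]
det(A) = (-1)^0 * (-1) * (-4) * (6) * (-1) = -24  (0 row swaps -> sign +1)

det(A) = -24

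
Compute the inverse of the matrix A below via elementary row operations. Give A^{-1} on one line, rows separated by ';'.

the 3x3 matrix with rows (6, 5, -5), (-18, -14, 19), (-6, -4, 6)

Gauss-Jordan on [A | I]:
R1 <- (1/6)*R1:  [    1   5/6  -5/6  |   1/6     0     0 ]
R2 <- R2 - (-18)*R1:  [ 0  1  4  |  3  1  0 ]
R3 <- R3 - (-6)*R1:  [ 0  1  1  |  1  0  1 ]
R1 <- R1 - (5/6)*R2:  [     1      0  -25/6  |   -7/3   -5/6      0 ]
R3 <- R3 - (1)*R2:  [  0   0  -3  |  -2  -1   1 ]
R3 <- (1/-3)*R3:  [    0     0     1  |   2/3   1/3  -1/3 ]
R1 <- R1 - (-25/6)*R3:  [      1       0       0  |     4/9     5/9  -25/18 ]
R2 <- R2 - (4)*R3:  [    0     1     0  |   1/3  -1/3   4/3 ]
Right block of [I | A^{-1}] is the inverse:
[ 4/9   5/9  -25/18 ]
[ 1/3  -1/3     4/3 ]
[ 2/3   1/3    -1/3 ]

inverse = [4/9 5/9 -25/18; 1/3 -1/3 4/3; 2/3 1/3 -1/3]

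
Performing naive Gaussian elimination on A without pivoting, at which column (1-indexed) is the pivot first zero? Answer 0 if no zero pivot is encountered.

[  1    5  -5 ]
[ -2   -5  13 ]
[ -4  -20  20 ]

first zero-pivot column = 3

Naive forward elimination:
R2 <- R2 - (-2)*R1:  [ 0  5  3 ]
R3 <- R3 - (-4)*R1:  [ 0  0  0 ]
Matrix at this point:
[ 1  5  -5 ]
[ 0  5   3 ]
[ 0  0   0 ]
Pivot entry (3,3) in the last row is zero and there are no rows below to swap with -> zero pivot in column 3 (A is singular).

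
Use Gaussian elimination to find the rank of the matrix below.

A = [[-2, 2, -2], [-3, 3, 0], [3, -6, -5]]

Row reduction:
R2 <- R2 - (3/2)*R1:  [ 0  0  3 ]
R3 <- R3 - (-3/2)*R1:  [  0  -3  -8 ]
R2 <-> R3   (pivot in column 2 was zero)
[ -2   2  -2 ]
[  0  -3  -8 ]
[  0   0   3 ]
Row echelon form:
[ -2   2  -2 ]
[  0  -3  -8 ]
[  0   0   3 ]
Nonzero rows / pivot columns: 3

rank(A) = 3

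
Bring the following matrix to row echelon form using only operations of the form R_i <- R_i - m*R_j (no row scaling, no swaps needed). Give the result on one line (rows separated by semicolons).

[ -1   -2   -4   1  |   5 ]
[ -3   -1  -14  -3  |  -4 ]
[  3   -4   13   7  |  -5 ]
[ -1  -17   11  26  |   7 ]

Forward elimination:
R2 <- R2 - (3)*R1:  [   0    5   -2   -6  -19 ]
R3 <- R3 - (-3)*R1:  [   0  -10    1   10   10 ]
R4 <- R4 - (1)*R1:  [   0  -15   15   25    2 ]
R3 <- R3 - (-2)*R2:  [   0    0   -3   -2  -28 ]
R4 <- R4 - (-3)*R2:  [   0    0    9    7  -55 ]
R4 <- R4 - (-3)*R3:  [    0     0     0     1  -139 ]
Row echelon form:
[ -1  -2  -4   1  |     5 ]
[  0   5  -2  -6  |   -19 ]
[  0   0  -3  -2  |   -28 ]
[  0   0   0   1  |  -139 ]

REF = [-1 -2 -4 1 5; 0 5 -2 -6 -19; 0 0 -3 -2 -28; 0 0 0 1 -139]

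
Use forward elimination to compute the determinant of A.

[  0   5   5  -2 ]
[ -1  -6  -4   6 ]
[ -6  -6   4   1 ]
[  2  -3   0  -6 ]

det(A) = 805

Forward elimination:
R1 <-> R2   (pivot in column 1 was zero)
[ -1  -6  -4   6 ]
[  0   5   5  -2 ]
[ -6  -6   4   1 ]
[  2  -3   0  -6 ]
R3 <- R3 - (6)*R1:  [   0   30   28  -35 ]
R4 <- R4 - (-2)*R1:  [   0  -15   -8    6 ]
R3 <- R3 - (6)*R2:  [   0    0   -2  -23 ]
R4 <- R4 - (-3)*R2:  [ 0  0  7  0 ]
R4 <- R4 - (-7/2)*R3:  [      0       0       0  -161/2 ]
Upper-triangular form:
[ -1  -6  -4       6 ]
[  0   5   5      -2 ]
[  0   0  -2     -23 ]
[  0   0   0  -161/2 ]
det(A) = (-1)^1 * (-1) * (5) * (-2) * (-161/2) = 805  (1 row swap -> sign -1)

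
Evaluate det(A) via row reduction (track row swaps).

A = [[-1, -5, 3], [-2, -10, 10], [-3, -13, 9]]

Forward elimination:
R2 <- R2 - (2)*R1:  [ 0  0  4 ]
R3 <- R3 - (3)*R1:  [ 0  2  0 ]
R2 <-> R3   (pivot in column 2 was zero)
[ -1  -5  3 ]
[  0   2  0 ]
[  0   0  4 ]
Upper-triangular form:
[ -1  -5  3 ]
[  0   2  0 ]
[  0   0  4 ]
det(A) = (-1)^1 * (-1) * (2) * (4) = 8  (1 row swap -> sign -1)

det(A) = 8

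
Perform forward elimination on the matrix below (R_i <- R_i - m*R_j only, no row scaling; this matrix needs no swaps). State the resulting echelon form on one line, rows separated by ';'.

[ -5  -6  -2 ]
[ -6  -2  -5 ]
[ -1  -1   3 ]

REF = [-5 -6 -2; 0 26/5 -13/5; 0 0 7/2]

Forward elimination:
R2 <- R2 - (6/5)*R1:  [     0   26/5  -13/5 ]
R3 <- R3 - (1/5)*R1:  [    0   1/5  17/5 ]
R3 <- R3 - (1/26)*R2:  [   0    0  7/2 ]
Row echelon form:
[ -5    -6     -2 ]
[  0  26/5  -13/5 ]
[  0     0    7/2 ]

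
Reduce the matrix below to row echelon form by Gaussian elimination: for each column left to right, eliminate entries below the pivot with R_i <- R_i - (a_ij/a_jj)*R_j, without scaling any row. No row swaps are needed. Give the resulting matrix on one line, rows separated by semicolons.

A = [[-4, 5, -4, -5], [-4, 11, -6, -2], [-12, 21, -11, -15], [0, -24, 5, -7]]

Forward elimination:
R2 <- R2 - (1)*R1:  [  0   6  -2   3 ]
R3 <- R3 - (3)*R1:  [ 0  6  1  0 ]
R3 <- R3 - (1)*R2:  [  0   0   3  -3 ]
R4 <- R4 - (-4)*R2:  [  0   0  -3   5 ]
R4 <- R4 - (-1)*R3:  [ 0  0  0  2 ]
Row echelon form:
[ -4  5  -4  -5 ]
[  0  6  -2   3 ]
[  0  0   3  -3 ]
[  0  0   0   2 ]

REF = [-4 5 -4 -5; 0 6 -2 3; 0 0 3 -3; 0 0 0 2]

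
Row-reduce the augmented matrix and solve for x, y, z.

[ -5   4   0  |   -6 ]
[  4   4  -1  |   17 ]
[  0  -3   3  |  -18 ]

(2, 1, -5)

Forward elimination on [A|b]:
R2 <- R2 - (-4/5)*R1:  [    0  36/5    -1  61/5 ]
R3 <- R3 - (-5/12)*R2:  [       0        0    31/12  -155/12 ]
Row echelon form:
[ -5     4      0  |       -6 ]
[  0  36/5     -1  |     61/5 ]
[  0     0  31/12  |  -155/12 ]
Back-substitution:
z = (-155/12) / (31/12) = -5
y = (61/5 - (-1)*(-5)) / (36/5) = 1
x = (-6 - (4)*(1)) / -5 = 2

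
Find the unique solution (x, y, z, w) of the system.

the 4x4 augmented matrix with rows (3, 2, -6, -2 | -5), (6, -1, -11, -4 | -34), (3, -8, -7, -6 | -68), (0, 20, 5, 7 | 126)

Forward elimination on [A|b]:
R2 <- R2 - (2)*R1:  [   0   -5    1    0  -24 ]
R3 <- R3 - (1)*R1:  [   0  -10   -1   -4  -63 ]
R3 <- R3 - (2)*R2:  [   0    0   -3   -4  -15 ]
R4 <- R4 - (-4)*R2:  [  0   0   9   7  30 ]
R4 <- R4 - (-3)*R3:  [   0    0    0   -5  -15 ]
Row echelon form:
[ 3   2  -6  -2  |   -5 ]
[ 0  -5   1   0  |  -24 ]
[ 0   0  -3  -4  |  -15 ]
[ 0   0   0  -5  |  -15 ]
Back-substitution:
w = (-15) / -5 = 3
z = (-15 - (-4)*(3)) / -3 = 1
y = (-24 - (1)*(1)) / -5 = 5
x = (-5 - (2)*(5) - (-6)*(1) - (-2)*(3)) / 3 = -1

(-1, 5, 1, 3)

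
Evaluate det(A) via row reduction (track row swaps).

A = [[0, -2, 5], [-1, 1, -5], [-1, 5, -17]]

Forward elimination:
R1 <-> R2   (pivot in column 1 was zero)
[ -1   1   -5 ]
[  0  -2    5 ]
[ -1   5  -17 ]
R3 <- R3 - (1)*R1:  [   0    4  -12 ]
R3 <- R3 - (-2)*R2:  [  0   0  -2 ]
Upper-triangular form:
[ -1   1  -5 ]
[  0  -2   5 ]
[  0   0  -2 ]
det(A) = (-1)^1 * (-1) * (-2) * (-2) = 4  (1 row swap -> sign -1)

det(A) = 4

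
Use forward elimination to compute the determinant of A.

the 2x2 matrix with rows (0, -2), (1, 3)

det(A) = 2

Forward elimination:
R1 <-> R2   (pivot in column 1 was zero)
[ 1   3 ]
[ 0  -2 ]
Upper-triangular form:
[ 1   3 ]
[ 0  -2 ]
det(A) = (-1)^1 * (1) * (-2) = 2  (1 row swap -> sign -1)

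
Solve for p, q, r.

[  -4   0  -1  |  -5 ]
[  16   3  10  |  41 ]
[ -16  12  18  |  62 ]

(1, 5, 1)

Forward elimination on [A|b]:
R2 <- R2 - (-4)*R1:  [  0   3   6  21 ]
R3 <- R3 - (4)*R1:  [  0  12  22  82 ]
R3 <- R3 - (4)*R2:  [  0   0  -2  -2 ]
Row echelon form:
[ -4  0  -1  |  -5 ]
[  0  3   6  |  21 ]
[  0  0  -2  |  -2 ]
Back-substitution:
r = (-2) / -2 = 1
q = (21 - (6)*(1)) / 3 = 5
p = (-5 - (-1)*(1)) / -4 = 1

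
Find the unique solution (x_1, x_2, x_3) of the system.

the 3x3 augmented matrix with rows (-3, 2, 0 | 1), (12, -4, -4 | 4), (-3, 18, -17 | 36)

Forward elimination on [A|b]:
R2 <- R2 - (-4)*R1:  [  0   4  -4   8 ]
R3 <- R3 - (1)*R1:  [   0   16  -17   35 ]
R3 <- R3 - (4)*R2:  [  0   0  -1   3 ]
Row echelon form:
[ -3  2   0  |  1 ]
[  0  4  -4  |  8 ]
[  0  0  -1  |  3 ]
Back-substitution:
x_3 = (3) / -1 = -3
x_2 = (8 - (-4)*(-3)) / 4 = -1
x_1 = (1 - (2)*(-1)) / -3 = -1

(-1, -1, -3)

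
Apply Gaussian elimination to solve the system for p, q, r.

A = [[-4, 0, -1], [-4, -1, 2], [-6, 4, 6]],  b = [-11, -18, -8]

(3, 4, -1)

Forward elimination on [A|b]:
R2 <- R2 - (1)*R1:  [  0  -1   3  -7 ]
R3 <- R3 - (3/2)*R1:  [    0     4  15/2  17/2 ]
R3 <- R3 - (-4)*R2:  [     0      0   39/2  -39/2 ]
Row echelon form:
[ -4   0    -1  |    -11 ]
[  0  -1     3  |     -7 ]
[  0   0  39/2  |  -39/2 ]
Back-substitution:
r = (-39/2) / (39/2) = -1
q = (-7 - (3)*(-1)) / -1 = 4
p = (-11 - (-1)*(-1)) / -4 = 3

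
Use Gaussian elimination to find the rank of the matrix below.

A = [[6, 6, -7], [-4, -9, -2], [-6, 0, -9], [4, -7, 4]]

rank(A) = 3

Row reduction:
R2 <- R2 - (-2/3)*R1:  [     0     -5  -20/3 ]
R3 <- R3 - (-1)*R1:  [   0    6  -16 ]
R4 <- R4 - (2/3)*R1:  [    0   -11  26/3 ]
R3 <- R3 - (-6/5)*R2:  [   0    0  -24 ]
R4 <- R4 - (11/5)*R2:  [    0     0  70/3 ]
R4 <- R4 - (-35/36)*R3:  [ 0  0  0 ]
Row echelon form:
[ 6   6     -7 ]
[ 0  -5  -20/3 ]
[ 0   0    -24 ]
[ 0   0      0 ]
Nonzero rows / pivot columns: 3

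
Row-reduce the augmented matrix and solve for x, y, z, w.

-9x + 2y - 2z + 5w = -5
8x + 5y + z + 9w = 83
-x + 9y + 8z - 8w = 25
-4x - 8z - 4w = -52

(3, 4, 3, 4)

Forward elimination on [A|b]:
R2 <- R2 - (-8/9)*R1:  [     0   61/9   -7/9  121/9  707/9 ]
R3 <- R3 - (1/9)*R1:  [     0   79/9   74/9  -77/9  230/9 ]
R4 <- R4 - (4/9)*R1:  [      0    -8/9   -64/9   -56/9  -448/9 ]
R3 <- R3 - (79/61)*R2:  [        0         0    563/61  -1584/61  -4647/61 ]
R4 <- R4 - (-8/61)*R2:  [        0         0   -440/61   -272/61  -2408/61 ]
R4 <- R4 - (-440/563)*R3:  [          0           0           0  -13936/563  -55744/563 ]
Row echelon form:
[ -9     2      -2           5  |          -5 ]
[  0  61/9    -7/9       121/9  |       707/9 ]
[  0     0  563/61    -1584/61  |    -4647/61 ]
[  0     0       0  -13936/563  |  -55744/563 ]
Back-substitution:
w = (-55744/563) / (-13936/563) = 4
z = (-4647/61 - (-1584/61)*(4)) / (563/61) = 3
y = (707/9 - (-7/9)*(3) - (121/9)*(4)) / (61/9) = 4
x = (-5 - (2)*(4) - (-2)*(3) - (5)*(4)) / -9 = 3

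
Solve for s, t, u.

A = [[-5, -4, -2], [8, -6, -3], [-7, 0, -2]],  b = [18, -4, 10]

(-2, -3, 2)

Forward elimination on [A|b]:
R2 <- R2 - (-8/5)*R1:  [     0  -62/5  -31/5  124/5 ]
R3 <- R3 - (7/5)*R1:  [     0   28/5    4/5  -76/5 ]
R3 <- R3 - (-14/31)*R2:  [  0   0  -2  -4 ]
Row echelon form:
[ -5     -4     -2  |     18 ]
[  0  -62/5  -31/5  |  124/5 ]
[  0      0     -2  |     -4 ]
Back-substitution:
u = (-4) / -2 = 2
t = (124/5 - (-31/5)*(2)) / (-62/5) = -3
s = (18 - (-4)*(-3) - (-2)*(2)) / -5 = -2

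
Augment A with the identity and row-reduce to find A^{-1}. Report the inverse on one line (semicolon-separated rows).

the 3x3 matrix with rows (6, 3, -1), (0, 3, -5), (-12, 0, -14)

inverse = [7/18 -7/18 1/9; -5/9 8/9 -5/18; -1/3 1/3 -1/6]

Gauss-Jordan on [A | I]:
R1 <- (1/6)*R1:  [    1   1/2  -1/6  |   1/6     0     0 ]
R3 <- R3 - (-12)*R1:  [   0    6  -16  |    2    0    1 ]
R2 <- (1/3)*R2:  [    0     1  -5/3  |     0   1/3     0 ]
R1 <- R1 - (1/2)*R2:  [    1     0   2/3  |   1/6  -1/6     0 ]
R3 <- R3 - (6)*R2:  [  0   0  -6  |   2  -2   1 ]
R3 <- (1/-6)*R3:  [    0     0     1  |  -1/3   1/3  -1/6 ]
R1 <- R1 - (2/3)*R3:  [     1      0      0  |   7/18  -7/18    1/9 ]
R2 <- R2 - (-5/3)*R3:  [     0      1      0  |   -5/9    8/9  -5/18 ]
Right block of [I | A^{-1}] is the inverse:
[ 7/18  -7/18    1/9 ]
[ -5/9    8/9  -5/18 ]
[ -1/3    1/3   -1/6 ]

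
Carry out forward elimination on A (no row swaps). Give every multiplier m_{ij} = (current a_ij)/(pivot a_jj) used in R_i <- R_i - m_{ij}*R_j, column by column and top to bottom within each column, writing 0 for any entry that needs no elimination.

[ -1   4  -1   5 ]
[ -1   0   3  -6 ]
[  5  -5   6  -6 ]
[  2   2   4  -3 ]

Forward elimination:
R2 <- R2 - (1)*R1:  [   0   -4    4  -11 ]
R3 <- R3 - (-5)*R1:  [  0  15   1  19 ]
R4 <- R4 - (-2)*R1:  [  0  10   2   7 ]
R3 <- R3 - (-15/4)*R2:  [     0      0     16  -89/4 ]
R4 <- R4 - (-5/2)*R2:  [     0      0     12  -41/2 ]
R4 <- R4 - (3/4)*R3:  [      0       0       0  -61/16 ]
Multipliers (in order of application): m_{21} = 1, m_{31} = -5, m_{41} = -2, m_{32} = -15/4, m_{42} = -5/2, m_{43} = 3/4

multipliers: 1, -5, -2, -15/4, -5/2, 3/4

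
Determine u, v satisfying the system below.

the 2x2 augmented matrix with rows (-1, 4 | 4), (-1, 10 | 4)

(-4, 0)

Forward elimination on [A|b]:
R2 <- R2 - (1)*R1:  [ 0  6  0 ]
Row echelon form:
[ -1  4  |  4 ]
[  0  6  |  0 ]
Back-substitution:
v = (0) / 6 = 0
u = (4 - (4)*(0)) / -1 = -4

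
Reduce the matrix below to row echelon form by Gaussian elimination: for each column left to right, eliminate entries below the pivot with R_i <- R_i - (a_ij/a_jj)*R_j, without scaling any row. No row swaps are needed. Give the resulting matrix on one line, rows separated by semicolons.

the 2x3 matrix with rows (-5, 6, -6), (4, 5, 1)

REF = [-5 6 -6; 0 49/5 -19/5]

Forward elimination:
R2 <- R2 - (-4/5)*R1:  [     0   49/5  -19/5 ]
Row echelon form:
[ -5     6     -6 ]
[  0  49/5  -19/5 ]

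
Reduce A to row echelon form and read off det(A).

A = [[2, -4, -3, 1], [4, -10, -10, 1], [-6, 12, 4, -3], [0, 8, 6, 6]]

Forward elimination:
R2 <- R2 - (2)*R1:  [  0  -2  -4  -1 ]
R3 <- R3 - (-3)*R1:  [  0   0  -5   0 ]
R4 <- R4 - (-4)*R2:  [   0    0  -10    2 ]
R4 <- R4 - (2)*R3:  [ 0  0  0  2 ]
Upper-triangular form:
[ 2  -4  -3   1 ]
[ 0  -2  -4  -1 ]
[ 0   0  -5   0 ]
[ 0   0   0   2 ]
det(A) = (-1)^0 * (2) * (-2) * (-5) * (2) = 40  (0 row swaps -> sign +1)

det(A) = 40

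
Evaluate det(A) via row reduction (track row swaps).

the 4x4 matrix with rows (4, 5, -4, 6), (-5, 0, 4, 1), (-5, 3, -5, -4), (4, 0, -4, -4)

det(A) = 500

Forward elimination:
R2 <- R2 - (-5/4)*R1:  [    0  25/4    -1  17/2 ]
R3 <- R3 - (-5/4)*R1:  [    0  37/4   -10   7/2 ]
R4 <- R4 - (1)*R1:  [   0   -5    0  -10 ]
R3 <- R3 - (37/25)*R2:  [       0        0  -213/25  -227/25 ]
R4 <- R4 - (-4/5)*R2:  [     0      0   -4/5  -16/5 ]
R4 <- R4 - (20/213)*R3:  [        0         0         0  -500/213 ]
Upper-triangular form:
[ 4     5       -4         6 ]
[ 0  25/4       -1      17/2 ]
[ 0     0  -213/25   -227/25 ]
[ 0     0        0  -500/213 ]
det(A) = (-1)^0 * (4) * (25/4) * (-213/25) * (-500/213) = 500  (0 row swaps -> sign +1)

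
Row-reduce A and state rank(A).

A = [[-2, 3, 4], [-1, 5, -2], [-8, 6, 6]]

Row reduction:
R2 <- R2 - (1/2)*R1:  [   0  7/2   -4 ]
R3 <- R3 - (4)*R1:  [   0   -6  -10 ]
R3 <- R3 - (-12/7)*R2:  [      0       0  -118/7 ]
Row echelon form:
[ -2    3       4 ]
[  0  7/2      -4 ]
[  0    0  -118/7 ]
Nonzero rows / pivot columns: 3

rank(A) = 3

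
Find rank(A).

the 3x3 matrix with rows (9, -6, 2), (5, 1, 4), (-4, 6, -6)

Row reduction:
R2 <- R2 - (5/9)*R1:  [    0  13/3  26/9 ]
R3 <- R3 - (-4/9)*R1:  [     0   10/3  -46/9 ]
R3 <- R3 - (10/13)*R2:  [     0      0  -22/3 ]
Row echelon form:
[ 9    -6      2 ]
[ 0  13/3   26/9 ]
[ 0     0  -22/3 ]
Nonzero rows / pivot columns: 3

rank(A) = 3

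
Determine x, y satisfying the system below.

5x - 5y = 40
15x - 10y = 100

Forward elimination on [A|b]:
R2 <- R2 - (3)*R1:  [   0    5  -20 ]
Row echelon form:
[ 5  -5  |   40 ]
[ 0   5  |  -20 ]
Back-substitution:
y = (-20) / 5 = -4
x = (40 - (-5)*(-4)) / 5 = 4

(4, -4)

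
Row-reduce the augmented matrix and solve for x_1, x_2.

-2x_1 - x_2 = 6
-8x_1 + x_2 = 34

(-4, 2)

Forward elimination on [A|b]:
R2 <- R2 - (4)*R1:  [  0   5  10 ]
Row echelon form:
[ -2  -1  |   6 ]
[  0   5  |  10 ]
Back-substitution:
x_2 = (10) / 5 = 2
x_1 = (6 - (-1)*(2)) / -2 = -4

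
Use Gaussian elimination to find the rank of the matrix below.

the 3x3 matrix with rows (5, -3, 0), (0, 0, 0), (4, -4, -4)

rank(A) = 2

Row reduction:
R3 <- R3 - (4/5)*R1:  [    0  -8/5    -4 ]
R2 <-> R3   (pivot in column 2 was zero)
[ 5    -3   0 ]
[ 0  -8/5  -4 ]
[ 0     0   0 ]
Row echelon form:
[ 5    -3   0 ]
[ 0  -8/5  -4 ]
[ 0     0   0 ]
Nonzero rows / pivot columns: 2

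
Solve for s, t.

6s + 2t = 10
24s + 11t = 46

Forward elimination on [A|b]:
R2 <- R2 - (4)*R1:  [ 0  3  6 ]
Row echelon form:
[ 6  2  |  10 ]
[ 0  3  |   6 ]
Back-substitution:
t = (6) / 3 = 2
s = (10 - (2)*(2)) / 6 = 1

(1, 2)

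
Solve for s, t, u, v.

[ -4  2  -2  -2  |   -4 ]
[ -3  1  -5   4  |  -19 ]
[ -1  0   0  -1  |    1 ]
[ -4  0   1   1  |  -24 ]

(4, -2, -3, -5)

Forward elimination on [A|b]:
R2 <- R2 - (3/4)*R1:  [    0  -1/2  -7/2  11/2   -16 ]
R3 <- R3 - (1/4)*R1:  [    0  -1/2   1/2  -1/2     2 ]
R4 <- R4 - (1)*R1:  [   0   -2    3    3  -20 ]
R3 <- R3 - (1)*R2:  [  0   0   4  -6  18 ]
R4 <- R4 - (4)*R2:  [   0    0   17  -19   44 ]
R4 <- R4 - (17/4)*R3:  [     0      0      0   13/2  -65/2 ]
Row echelon form:
[ -4     2    -2    -2  |     -4 ]
[  0  -1/2  -7/2  11/2  |    -16 ]
[  0     0     4    -6  |     18 ]
[  0     0     0  13/2  |  -65/2 ]
Back-substitution:
v = (-65/2) / (13/2) = -5
u = (18 - (-6)*(-5)) / 4 = -3
t = (-16 - (-7/2)*(-3) - (11/2)*(-5)) / (-1/2) = -2
s = (-4 - (2)*(-2) - (-2)*(-3) - (-2)*(-5)) / -4 = 4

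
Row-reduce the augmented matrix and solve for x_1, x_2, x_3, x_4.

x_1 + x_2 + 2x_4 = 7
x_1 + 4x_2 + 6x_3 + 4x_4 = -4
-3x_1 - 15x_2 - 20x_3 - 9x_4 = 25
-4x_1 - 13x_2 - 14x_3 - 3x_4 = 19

(4, -1, -2, 2)

Forward elimination on [A|b]:
R2 <- R2 - (1)*R1:  [   0    3    6    2  -11 ]
R3 <- R3 - (-3)*R1:  [   0  -12  -20   -3   46 ]
R4 <- R4 - (-4)*R1:  [   0   -9  -14    5   47 ]
R3 <- R3 - (-4)*R2:  [ 0  0  4  5  2 ]
R4 <- R4 - (-3)*R2:  [  0   0   4  11  14 ]
R4 <- R4 - (1)*R3:  [  0   0   0   6  12 ]
Row echelon form:
[ 1  1  0  2  |    7 ]
[ 0  3  6  2  |  -11 ]
[ 0  0  4  5  |    2 ]
[ 0  0  0  6  |   12 ]
Back-substitution:
x_4 = (12) / 6 = 2
x_3 = (2 - (5)*(2)) / 4 = -2
x_2 = (-11 - (6)*(-2) - (2)*(2)) / 3 = -1
x_1 = (7 - (1)*(-1) - (2)*(2)) / 1 = 4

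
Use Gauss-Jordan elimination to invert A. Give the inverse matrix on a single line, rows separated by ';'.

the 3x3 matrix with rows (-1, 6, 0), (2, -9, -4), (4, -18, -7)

inverse = [3 -14 8; 2/3 -7/3 4/3; 0 -2 1]

Gauss-Jordan on [A | I]:
R1 <- (1/-1)*R1:  [  1  -6   0  |  -1   0   0 ]
R2 <- R2 - (2)*R1:  [  0   3  -4  |   2   1   0 ]
R3 <- R3 - (4)*R1:  [  0   6  -7  |   4   0   1 ]
R2 <- (1/3)*R2:  [    0     1  -4/3  |   2/3   1/3     0 ]
R1 <- R1 - (-6)*R2:  [  1   0  -8  |   3   2   0 ]
R3 <- R3 - (6)*R2:  [  0   0   1  |   0  -2   1 ]
R1 <- R1 - (-8)*R3:  [   1    0    0  |    3  -14    8 ]
R2 <- R2 - (-4/3)*R3:  [    0     1     0  |   2/3  -7/3   4/3 ]
Right block of [I | A^{-1}] is the inverse:
[   3   -14    8 ]
[ 2/3  -7/3  4/3 ]
[   0    -2    1 ]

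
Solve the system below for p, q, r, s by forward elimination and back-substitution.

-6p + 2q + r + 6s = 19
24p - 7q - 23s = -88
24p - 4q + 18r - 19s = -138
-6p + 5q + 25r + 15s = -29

(-1, -4, -3, 4)

Forward elimination on [A|b]:
R2 <- R2 - (-4)*R1:  [   0    1    4    1  -12 ]
R3 <- R3 - (-4)*R1:  [   0    4   22    5  -62 ]
R4 <- R4 - (1)*R1:  [   0    3   24    9  -48 ]
R3 <- R3 - (4)*R2:  [   0    0    6    1  -14 ]
R4 <- R4 - (3)*R2:  [   0    0   12    6  -12 ]
R4 <- R4 - (2)*R3:  [  0   0   0   4  16 ]
Row echelon form:
[ -6  2  1  6  |   19 ]
[  0  1  4  1  |  -12 ]
[  0  0  6  1  |  -14 ]
[  0  0  0  4  |   16 ]
Back-substitution:
s = (16) / 4 = 4
r = (-14 - (1)*(4)) / 6 = -3
q = (-12 - (4)*(-3) - (1)*(4)) / 1 = -4
p = (19 - (2)*(-4) - (1)*(-3) - (6)*(4)) / -6 = -1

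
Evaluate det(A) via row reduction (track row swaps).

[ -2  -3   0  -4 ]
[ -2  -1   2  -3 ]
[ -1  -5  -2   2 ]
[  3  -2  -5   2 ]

Forward elimination:
R2 <- R2 - (1)*R1:  [ 0  2  2  1 ]
R3 <- R3 - (1/2)*R1:  [    0  -7/2    -2     4 ]
R4 <- R4 - (-3/2)*R1:  [     0  -13/2     -5     -4 ]
R3 <- R3 - (-7/4)*R2:  [    0     0   3/2  23/4 ]
R4 <- R4 - (-13/4)*R2:  [    0     0   3/2  -3/4 ]
R4 <- R4 - (1)*R3:  [     0      0      0  -13/2 ]
Upper-triangular form:
[ -2  -3    0     -4 ]
[  0   2    2      1 ]
[  0   0  3/2   23/4 ]
[  0   0    0  -13/2 ]
det(A) = (-1)^0 * (-2) * (2) * (3/2) * (-13/2) = 39  (0 row swaps -> sign +1)

det(A) = 39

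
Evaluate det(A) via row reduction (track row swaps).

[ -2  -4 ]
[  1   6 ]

det(A) = -8

Forward elimination:
R2 <- R2 - (-1/2)*R1:  [ 0  4 ]
Upper-triangular form:
[ -2  -4 ]
[  0   4 ]
det(A) = (-1)^0 * (-2) * (4) = -8  (0 row swaps -> sign +1)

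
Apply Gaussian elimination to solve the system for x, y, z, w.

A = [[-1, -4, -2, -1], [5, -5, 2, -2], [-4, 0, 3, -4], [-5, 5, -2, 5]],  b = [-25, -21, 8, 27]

(-1, 4, 4, 2)

Forward elimination on [A|b]:
R2 <- R2 - (-5)*R1:  [    0   -25    -8    -7  -146 ]
R3 <- R3 - (4)*R1:  [   0   16   11    0  108 ]
R4 <- R4 - (5)*R1:  [   0   25    8   10  152 ]
R3 <- R3 - (-16/25)*R2:  [       0        0   147/25  -112/25   364/25 ]
R4 <- R4 - (-1)*R2:  [ 0  0  0  3  6 ]
Row echelon form:
[ -1   -4      -2       -1  |     -25 ]
[  0  -25      -8       -7  |    -146 ]
[  0    0  147/25  -112/25  |  364/25 ]
[  0    0       0        3  |       6 ]
Back-substitution:
w = (6) / 3 = 2
z = (364/25 - (-112/25)*(2)) / (147/25) = 4
y = (-146 - (-8)*(4) - (-7)*(2)) / -25 = 4
x = (-25 - (-4)*(4) - (-2)*(4) - (-1)*(2)) / -1 = -1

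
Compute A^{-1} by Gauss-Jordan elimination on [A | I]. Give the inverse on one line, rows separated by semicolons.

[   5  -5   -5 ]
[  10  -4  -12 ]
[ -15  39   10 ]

Gauss-Jordan on [A | I]:
R1 <- (1/5)*R1:  [   1   -1   -1  |  1/5    0    0 ]
R2 <- R2 - (10)*R1:  [  0   6  -2  |  -2   1   0 ]
R3 <- R3 - (-15)*R1:  [  0  24  -5  |   3   0   1 ]
R2 <- (1/6)*R2:  [    0     1  -1/3  |  -1/3   1/6     0 ]
R1 <- R1 - (-1)*R2:  [     1      0   -4/3  |  -2/15    1/6      0 ]
R3 <- R3 - (24)*R2:  [  0   0   3  |  11  -4   1 ]
R3 <- (1/3)*R3:  [    0     0     1  |  11/3  -4/3   1/3 ]
R1 <- R1 - (-4/3)*R3:  [      1       0       0  |  214/45  -29/18     4/9 ]
R2 <- R2 - (-1/3)*R3:  [     0      1      0  |    8/9  -5/18    1/9 ]
Right block of [I | A^{-1}] is the inverse:
[ 214/45  -29/18  4/9 ]
[    8/9   -5/18  1/9 ]
[   11/3    -4/3  1/3 ]

inverse = [214/45 -29/18 4/9; 8/9 -5/18 1/9; 11/3 -4/3 1/3]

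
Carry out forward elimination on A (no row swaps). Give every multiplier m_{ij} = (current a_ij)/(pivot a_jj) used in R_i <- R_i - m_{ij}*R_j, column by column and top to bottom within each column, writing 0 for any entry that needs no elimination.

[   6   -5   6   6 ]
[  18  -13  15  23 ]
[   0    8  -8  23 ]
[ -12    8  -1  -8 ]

Forward elimination:
R2 <- R2 - (3)*R1:  [  0   2  -3   5 ]
R3: entry in column 1 is already 0 -> m_{31} = 0 (no row operation needed)
R4 <- R4 - (-2)*R1:  [  0  -2  11   4 ]
R3 <- R3 - (4)*R2:  [ 0  0  4  3 ]
R4 <- R4 - (-1)*R2:  [ 0  0  8  9 ]
R4 <- R4 - (2)*R3:  [ 0  0  0  3 ]
Multipliers (in order of application): m_{21} = 3, m_{31} = 0, m_{41} = -2, m_{32} = 4, m_{42} = -1, m_{43} = 2

multipliers: 3, 0, -2, 4, -1, 2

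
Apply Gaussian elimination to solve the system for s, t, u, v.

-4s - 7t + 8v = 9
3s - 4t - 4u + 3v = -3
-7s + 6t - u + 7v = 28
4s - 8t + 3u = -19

(-2, 1, -1, 1)

Forward elimination on [A|b]:
R2 <- R2 - (-3/4)*R1:  [     0  -37/4     -4      9   15/4 ]
R3 <- R3 - (7/4)*R1:  [    0  73/4    -1    -7  49/4 ]
R4 <- R4 - (-1)*R1:  [   0  -15    3    8  -10 ]
R3 <- R3 - (-73/37)*R2:  [       0        0  -329/37   398/37   727/37 ]
R4 <- R4 - (60/37)*R2:  [       0        0   351/37  -244/37  -595/37 ]
R4 <- R4 - (-351/329)*R3:  [        0         0         0  1606/329  1606/329 ]
Row echelon form:
[ -4     -7        0         8  |         9 ]
[  0  -37/4       -4         9  |      15/4 ]
[  0      0  -329/37    398/37  |    727/37 ]
[  0      0        0  1606/329  |  1606/329 ]
Back-substitution:
v = (1606/329) / (1606/329) = 1
u = (727/37 - (398/37)*(1)) / (-329/37) = -1
t = (15/4 - (-4)*(-1) - (9)*(1)) / (-37/4) = 1
s = (9 - (-7)*(1) - (8)*(1)) / -4 = -2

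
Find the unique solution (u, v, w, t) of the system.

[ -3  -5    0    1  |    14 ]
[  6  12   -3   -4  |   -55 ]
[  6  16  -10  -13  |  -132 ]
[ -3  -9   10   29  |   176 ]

Forward elimination on [A|b]:
R2 <- R2 - (-2)*R1:  [   0    2   -3   -2  -27 ]
R3 <- R3 - (-2)*R1:  [    0     6   -10   -11  -104 ]
R4 <- R4 - (1)*R1:  [   0   -4   10   28  162 ]
R3 <- R3 - (3)*R2:  [   0    0   -1   -5  -23 ]
R4 <- R4 - (-2)*R2:  [   0    0    4   24  108 ]
R4 <- R4 - (-4)*R3:  [  0   0   0   4  16 ]
Row echelon form:
[ -3  -5   0   1  |   14 ]
[  0   2  -3  -2  |  -27 ]
[  0   0  -1  -5  |  -23 ]
[  0   0   0   4  |   16 ]
Back-substitution:
t = (16) / 4 = 4
w = (-23 - (-5)*(4)) / -1 = 3
v = (-27 - (-3)*(3) - (-2)*(4)) / 2 = -5
u = (14 - (-5)*(-5) - (1)*(4)) / -3 = 5

(5, -5, 3, 4)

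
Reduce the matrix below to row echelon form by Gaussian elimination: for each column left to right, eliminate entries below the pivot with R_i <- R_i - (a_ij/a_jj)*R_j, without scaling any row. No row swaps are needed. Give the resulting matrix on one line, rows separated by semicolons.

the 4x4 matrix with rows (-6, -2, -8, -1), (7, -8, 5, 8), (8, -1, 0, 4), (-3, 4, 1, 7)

Forward elimination:
R2 <- R2 - (-7/6)*R1:  [     0  -31/3  -13/3   41/6 ]
R3 <- R3 - (-4/3)*R1:  [     0  -11/3  -32/3    8/3 ]
R4 <- R4 - (1/2)*R1:  [    0     5     5  15/2 ]
R3 <- R3 - (11/31)*R2:  [       0        0  -283/31    15/62 ]
R4 <- R4 - (-15/31)*R2:  [      0       0   90/31  335/31 ]
R4 <- R4 - (-90/283)*R3:  [        0         0         0  3080/283 ]
Row echelon form:
[ -6     -2       -8        -1 ]
[  0  -31/3    -13/3      41/6 ]
[  0      0  -283/31     15/62 ]
[  0      0        0  3080/283 ]

REF = [-6 -2 -8 -1; 0 -31/3 -13/3 41/6; 0 0 -283/31 15/62; 0 0 0 3080/283]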